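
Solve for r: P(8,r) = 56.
2

Working:
P(8,r) = 8·7·…·(8−r+1), a product of r factors. Multiplying down from 8: 8 = 8; 8·7 = 56 ✓ (2 factors). So r = 2.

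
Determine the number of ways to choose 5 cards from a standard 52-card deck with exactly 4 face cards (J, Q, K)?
19,800

Explanation: 12 face cards and 40 non-face cards: C(12,4) × C(40,1) = 495 × 40 = 19,800.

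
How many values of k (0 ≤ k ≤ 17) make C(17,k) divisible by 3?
Checking C(17,k) mod 3 for k = 0..17: none are divisible by 3. Count = 0.

Answer: 0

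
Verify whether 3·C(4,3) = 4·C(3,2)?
True

Solution: Absorption identity k·C(n,k) = n·C(n-1,k-1). LHS = 3·4 = 12; RHS = 4·3 = 12.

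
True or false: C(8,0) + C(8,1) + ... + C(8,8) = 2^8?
True

Explanation: Binomial theorem with x = y = 1: Σ C(8,i) = (1+1)^8 = 2^8 = 256. The statement holds.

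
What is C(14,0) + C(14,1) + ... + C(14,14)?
16,384
Sum of binomial coefficients = 2^14 = 16,384.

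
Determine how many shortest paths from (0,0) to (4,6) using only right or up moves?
210

Choose 4 rights from 10 moves: C(10,4) = 210.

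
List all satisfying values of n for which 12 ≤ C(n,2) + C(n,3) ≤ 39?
5, 6
C(4,2)+C(4,3)=10; C(5,2)+C(5,3)=20; C(6,2)+C(6,3)=35; C(7,2)+C(7,3)=56. So valid n = 5, 6.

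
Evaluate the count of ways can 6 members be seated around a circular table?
120

Working:
Circular arrangements: (6-1)! = 120.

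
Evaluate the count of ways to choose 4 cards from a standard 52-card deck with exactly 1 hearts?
118,807

Working:
13 hearts and 39 non-hearts: C(13,1) × C(39,3) = 13 × 9139 = 118,807.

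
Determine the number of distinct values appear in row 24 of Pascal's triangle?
Row 24 has entries C(24,0)..C(24,24); by symmetry C(24,k)=C(24,24-k), giving 13 distinct values.
Final answer: 13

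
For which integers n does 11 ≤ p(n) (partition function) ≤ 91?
Tabulating p(n) via p(n) = p(n−1) + p(n−2) − p(n−5) − p(n−7) + …: p(5)=7; p(6)=11; p(7)=15; p(8)=22; p(9)=30; p(10)=42; p(11)=56; p(12)=77; p(13)=101. So valid n = 6, 7, 8, 9, 10, 11, 12.

Answer: 6, 7, 8, 9, 10, 11, 12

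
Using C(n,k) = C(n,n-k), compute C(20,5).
15,504

Solution: C(20,5) = C(20,15) = 15,504.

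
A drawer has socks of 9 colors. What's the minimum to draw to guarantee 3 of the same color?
19

Working:
Worst case: 2 of each = 18. One more: 19.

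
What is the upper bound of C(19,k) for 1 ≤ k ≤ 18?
92,378

Solution: C(19,k) is maximised at the centre of the row: C(19,9) = 92,378.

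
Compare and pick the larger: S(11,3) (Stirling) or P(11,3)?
S(11,3)

Reasoning: S(11,3) = 3·S(10,3) + S(10,2) = 3·9,330 + 511 = 28,501; P(11,3) = 990.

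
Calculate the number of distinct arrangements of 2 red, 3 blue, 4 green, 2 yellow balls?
69,300

Reasoning: Multinomial: 11!/(2! × 3! × 4! × 2!) = 69,300.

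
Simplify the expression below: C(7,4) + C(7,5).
56
By Pascal's identity: C(8,5) = 56.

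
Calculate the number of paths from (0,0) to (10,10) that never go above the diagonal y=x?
Counted by the Catalan number C_10: C_10 = C(20,10)/(10+1) = 184,756/11 = 16,796.

Answer: 16,796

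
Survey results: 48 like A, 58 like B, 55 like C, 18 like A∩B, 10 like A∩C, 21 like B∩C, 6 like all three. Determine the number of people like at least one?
118

Solution: |A∪B∪C| = 48+58+55-18-10-21+6 = 118.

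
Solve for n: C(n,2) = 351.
27

Solution: C(n,2) = n(n−1)/2! is increasing in n, and n(n−1) = 2!·351 = 702 ≈ (n−0.5)^2 gives n ≈ 27.0. Check: C(25,2) = 300, C(26,2) = 325, C(27,2) = 351 ✓. So n = 27.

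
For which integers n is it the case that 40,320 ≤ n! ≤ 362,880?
8, 9

Reasoning: n! is strictly increasing; 8! = 40,320 and 9! = 362,880, so valid n = 8, 9.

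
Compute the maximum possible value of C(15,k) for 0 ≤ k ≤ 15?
6,435
Maximum at k = 7 or k = 8: C(15,7) = 6,435.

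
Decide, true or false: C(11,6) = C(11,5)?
True

Explanation: Symmetry C(n,k) = C(n,n-k): C(11,6) = 462 and C(11,5) = 462. Both sides agree, so the statement holds.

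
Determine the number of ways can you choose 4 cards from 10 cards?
C(10,4) = 10! / (4! × (10-4)!)
         = 10! / (4! × 6!)
         = 210

Answer: 210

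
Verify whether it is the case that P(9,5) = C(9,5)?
P(9,5) = 15,120 but C(9,5) = 126; they differ by a factor of 5! = 120, so the statement does not hold.

Answer: False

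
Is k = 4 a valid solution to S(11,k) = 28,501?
S(11,4) = 4·S(10,4) + S(10,3) = 4·34,105 + 9,330 = 145,750, which does not equal 28,501.

Answer: No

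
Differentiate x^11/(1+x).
Quotient rule: [11x^{10}(1+x) - x^11]/(1+x)².

Answer: (11x^10(1+x) - x^11)/(1+x)²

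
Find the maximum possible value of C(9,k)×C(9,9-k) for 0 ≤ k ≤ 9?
15,876
C(9,k)·C(9,9-k) = C(9,k)², maximised at the centre k = 4: C(9,4)² = 15,876.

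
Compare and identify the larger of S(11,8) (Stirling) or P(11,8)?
P(11,8)

Solution: S(11,8) = 8·S(10,8) + S(10,7) = 8·750 + 5,880 = 11,880; P(11,8) = 6,652,800.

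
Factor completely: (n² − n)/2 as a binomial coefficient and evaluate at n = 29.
(n² − n)/2 = n(n−1)/2 = C(n,2). At n = 29: C(29,2) = 406.
Final answer: C(n,2); C(29,2) = 406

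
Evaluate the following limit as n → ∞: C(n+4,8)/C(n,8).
1

Reasoning: Both numerator and denominator grow as n^8/8! for large n, so the ratio → 1.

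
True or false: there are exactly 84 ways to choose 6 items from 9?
True

Reasoning: C(9,6) = 84.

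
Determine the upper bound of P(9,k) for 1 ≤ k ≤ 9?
362,880
P(9,k) increases in k, so maximum at k = 9: 9! = 362,880.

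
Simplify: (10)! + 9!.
(10)! + 9! = (10)·9! + 9! = (10+1)·9! = 11·9! = 3,991,680.

Answer: 3,991,680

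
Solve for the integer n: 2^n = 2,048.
11

Solution: 2,048 = 1,024 × 2 = 2^10 × 2^1 = 2^11, so n = 11.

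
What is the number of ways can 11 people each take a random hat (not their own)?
14,684,570

Solution: Using D(n) = (n-1)[D(n-1) + D(n-2)]:
D(11) = (11-1) × [D(10) + D(9)]
      = 10 × [1334961 + 133496]
      = 10 × 1468457
      = 14,684,570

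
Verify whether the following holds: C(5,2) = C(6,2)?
False

Solution: LHS = C(5,2) = 10; RHS = C(6,2) = 15. 10 ≠ 15, so the statement does not hold.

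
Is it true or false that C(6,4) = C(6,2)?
Symmetry C(n,k) = C(n,n-k): C(6,4) = 15 and C(6,2) = 15. Both sides agree, so the statement holds.

Answer: True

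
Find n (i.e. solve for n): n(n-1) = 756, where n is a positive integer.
28

Explanation: n² − n − 756 = 0, so n = (1 ± √(1 + 4·756))/2 = (1 ± √3,025)/2 = (1 ± 55)/2, i.e. n = 28 or n = -27. Taking the positive root, n = 28 (check: 28×27 = 756).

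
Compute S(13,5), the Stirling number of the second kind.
7,508,501

Solution: Using the Stirling recurrence: S(n,k) = k·S(n-1,k) + S(n-1,k-1)
S(13,5) = 5·S(12,5) + S(12,4)
         = 5·1379400 + 611501
         = 6897000 + 611501
         = 7,508,501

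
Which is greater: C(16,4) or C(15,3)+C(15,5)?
C(15,3)+C(15,5)

Reasoning: C(16,4)=1,820; C(15,3)+C(15,5)=455+3,003=3,458.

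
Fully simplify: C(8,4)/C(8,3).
5/4

Solution: C(n,k+1)/C(n,k) = (n−k)/(k+1). Here (8−3)/(3+1) = 5/4 = 5/4.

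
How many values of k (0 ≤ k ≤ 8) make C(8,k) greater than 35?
Row 8 is unimodal and symmetric about k=8/2. C(8,2)=28 ≤ 35; C(8,3)=56 > 35; by symmetry C(8,k) > 35 for k = 3..5. That's 5 - 3 + 1 = 3 values.
Final answer: 3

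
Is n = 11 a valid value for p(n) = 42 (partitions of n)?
No

Pentagonal recurrence p(n) = p(n−1) + p(n−2) − p(n−5) − p(n−7) + …: p(11) = p(10) + p(9) − p(6) − p(4) = 42 + 30 − 11 − 5 = 56, which does not equal 42.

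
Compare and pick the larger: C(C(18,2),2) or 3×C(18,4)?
C(C(18,2),2)

Explanation: C(C(18,2),2)=11,628, 3×C(18,4)=9,180.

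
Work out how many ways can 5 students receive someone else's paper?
44

Solution: Using D(n) = (n-1)[D(n-1) + D(n-2)]:
D(5) = (5-1) × [D(4) + D(3)]
      = 4 × [9 + 2]
      = 4 × 11
      = 44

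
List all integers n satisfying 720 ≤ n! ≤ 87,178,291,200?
6, 7, 8, 9, 10, 11, 12, 13, 14

Solution: n! is strictly increasing; 6! = 720 and 14! = 87,178,291,200, so valid n = 6, 7, 8, 9, 10, 11, 12, 13, 14.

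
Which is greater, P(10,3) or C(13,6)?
P(10,3)=720, C(13,6)=1,716.

Answer: C(13,6)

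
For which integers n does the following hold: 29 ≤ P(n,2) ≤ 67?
P(5,2)=20; P(6,2)=30; P(7,2)=42; P(8,2)=56; P(9,2)=72. So valid n = 6, 7, 8.
Final answer: 6, 7, 8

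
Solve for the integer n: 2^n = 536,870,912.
29

Solution: 536,870,912 = 1,024 × 1,024 × 512 = 2^10 × 2^10 × 2^9 = 2^29, so n = 29.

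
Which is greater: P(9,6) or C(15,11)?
P(9,6)

Solution: P(9,6)=60,480, C(15,11)=1,365.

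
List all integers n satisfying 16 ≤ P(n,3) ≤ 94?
4, 5

Solution: P(3,3)=6; P(4,3)=24; P(5,3)=60; P(6,3)=120. So valid n = 4, 5.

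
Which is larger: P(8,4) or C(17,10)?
C(17,10)

Explanation: P(8,4)=1,680, C(17,10)=19,448.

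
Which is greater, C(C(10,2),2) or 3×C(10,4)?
C(C(10,2),2)

Working:
C(C(10,2),2)=990, 3×C(10,4)=630.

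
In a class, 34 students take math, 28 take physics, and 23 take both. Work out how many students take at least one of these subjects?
39
|A∪B| = |A|+|B|-|A∩B| = 34+28-23 = 39.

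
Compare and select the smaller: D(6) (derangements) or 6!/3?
6!/3

Explanation: D(6) = (6-1)·[D(5) + D(4)] = 5·[44 + 9] = 265; 6!/3 = 720/3 = 240.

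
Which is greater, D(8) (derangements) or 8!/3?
D(8) = (8-1)·[D(7) + D(6)] = 7·[1,854 + 265] = 14,833; 8!/3 = 40,320/3 = 13,440.
Final answer: D(8)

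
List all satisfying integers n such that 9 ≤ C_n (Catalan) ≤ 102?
4, 5

Explanation: C_3=5; C_4=14; C_5=42; C_6=132. So valid n = 4, 5.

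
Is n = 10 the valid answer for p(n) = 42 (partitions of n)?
Yes

Reasoning: Pentagonal recurrence p(n) = p(n−1) + p(n−2) − p(n−5) − p(n−7) + …: p(10) = p(9) + p(8) − p(5) − p(3) = 30 + 22 − 7 − 3 = 42, which equals 42.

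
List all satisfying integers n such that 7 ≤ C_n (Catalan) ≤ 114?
4, 5

Solution: C_3=5; C_4=14; C_5=42; C_6=132. So valid n = 4, 5.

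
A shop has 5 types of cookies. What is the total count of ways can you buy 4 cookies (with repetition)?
70

Stars and bars: C(4+5-1, 4) = C(8, 4) = 70.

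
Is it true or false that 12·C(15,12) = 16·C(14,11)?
False

Solution: Absorption identity k·C(n,k) = n·C(n-1,k-1). LHS = 12·455 = 5,460; RHS = 16·364 = 5,824.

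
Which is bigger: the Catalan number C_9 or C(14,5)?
C_9

Solution: C_9 = C(18,9)/(9+1) = 48,620/10 = 4,862; C(14,5) = 2,002.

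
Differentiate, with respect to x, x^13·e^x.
(13x^12 + x^13)e^x

Product rule: d/dx[x^13]·e^x + x^13·d/dx[e^x] = 13x^{12}e^x + x^13e^x.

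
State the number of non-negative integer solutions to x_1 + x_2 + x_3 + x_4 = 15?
816

Reasoning: C(15+4-1, 4-1) = 816.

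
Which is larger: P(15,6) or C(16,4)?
P(15,6)

Working:
P(15,6)=3,603,600, C(16,4)=1,820.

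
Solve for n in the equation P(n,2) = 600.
P(n,2) = n(n−1) is increasing in n; n(n−1) ≈ (n−0.5)^2 = 600 gives n ≈ 25.0. Check: P(23,2) = 506, P(24,2) = 552, P(25,2) = 600 ✓. So n = 25.
Final answer: 25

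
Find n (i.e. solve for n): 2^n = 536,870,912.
29

Working:
536,870,912 = 1,024 × 1,024 × 512 = 2^10 × 2^10 × 2^9 = 2^29, so n = 29.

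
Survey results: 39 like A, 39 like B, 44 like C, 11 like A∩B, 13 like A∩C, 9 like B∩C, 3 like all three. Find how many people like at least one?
92

Working:
|A∪B∪C| = 39+39+44-11-13-9+3 = 92.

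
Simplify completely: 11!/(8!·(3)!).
165

Solution: This is C(11,8) = 165.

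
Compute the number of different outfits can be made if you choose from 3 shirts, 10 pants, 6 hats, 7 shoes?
1,260

Working:
By the multiplication principle: 3 × 10 × 6 × 7 = 1,260.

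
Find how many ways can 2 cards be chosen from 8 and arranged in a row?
56

Explanation: P(8,2) = 8!/(8-2)! = 56.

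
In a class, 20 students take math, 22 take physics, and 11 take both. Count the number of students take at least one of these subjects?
31

Reasoning: |A∪B| = |A|+|B|-|A∩B| = 20+22-11 = 31.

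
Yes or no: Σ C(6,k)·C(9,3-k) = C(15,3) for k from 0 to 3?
Yes
Vandermonde's identity gives C(15,3) = 455; RHS C(15,3) = 455.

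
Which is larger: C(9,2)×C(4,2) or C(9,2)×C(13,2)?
C(9,2)×C(4,2)=216, C(9,2)×C(13,2)=2,808.

Answer: C(9,2)×C(13,2)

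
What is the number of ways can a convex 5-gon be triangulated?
5
Using the Catalan number formula: C_n = C(2n, n) / (n+1)
C_3 = C(6, 3) / (3+1)
     = 20 / 4
     = 5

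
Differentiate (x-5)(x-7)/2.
(2x - 12)/2
d/dx[(x-5)(x-7)] = (x-7) + (x-5) = 2x - 12. Dividing by 2 gives (2x - 12)/2.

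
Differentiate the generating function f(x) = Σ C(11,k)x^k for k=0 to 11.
Term-by-term differentiation gives Σ k·C(11,k)x^{k-1} for k=1 to 11.

Answer: Σ k·C(11,k)x^(k-1) for k=1 to 11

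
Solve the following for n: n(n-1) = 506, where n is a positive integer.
23
n² − n − 506 = 0, so n = (1 ± √(1 + 4·506))/2 = (1 ± √2,025)/2 = (1 ± 45)/2, i.e. n = 23 or n = -22. Taking the positive root, n = 23 (check: 23×22 = 506).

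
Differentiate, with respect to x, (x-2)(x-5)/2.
(2x - 7)/2
d/dx[(x-2)(x-5)] = (x-5) + (x-2) = 2x - 7. Dividing by 2 gives (2x - 7)/2.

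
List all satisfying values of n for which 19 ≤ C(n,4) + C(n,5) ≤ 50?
6

Solution: C(5,4)+C(5,5)=6; C(6,4)+C(6,5)=21; C(7,4)+C(7,5)=56. So valid n = 6.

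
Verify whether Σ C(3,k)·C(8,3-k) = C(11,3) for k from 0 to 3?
Vandermonde's identity gives C(11,3) = 165; RHS C(11,3) = 165.
Final answer: True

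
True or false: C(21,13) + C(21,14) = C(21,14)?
Pascal's identity gives C(22,14) = 319,770, whereas C(21,14) = 116,280.
Final answer: False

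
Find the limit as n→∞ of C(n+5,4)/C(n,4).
1

Working:
Both numerator and denominator grow as n^4/4! for large n, so the ratio → 1.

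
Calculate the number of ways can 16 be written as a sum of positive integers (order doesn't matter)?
231

Reasoning: Pentagonal recurrence p(n) = p(n−1) + p(n−2) − p(n−5) − p(n−7) + …: p(16) = p(15) + p(14) − p(11) − p(9) + p(4) + p(1) = 176 + 135 − 56 − 30 + 5 + 1 = 231.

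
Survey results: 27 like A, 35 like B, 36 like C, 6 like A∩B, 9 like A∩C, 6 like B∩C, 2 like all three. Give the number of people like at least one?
79

Solution: |A∪B∪C| = 27+35+36-6-9-6+2 = 79.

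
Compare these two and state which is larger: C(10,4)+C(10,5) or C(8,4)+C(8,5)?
First=462, Second=126.
Final answer: C(10,4)+C(10,5)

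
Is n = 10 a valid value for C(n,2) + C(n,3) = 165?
Yes

Explanation: C(10,2) + C(10,3) = 45 + 120 = 165, which equals 165.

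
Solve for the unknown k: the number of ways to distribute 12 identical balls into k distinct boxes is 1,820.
5

Stars and bars: the count is C(12+k−1, k−1), increasing in k. k=3: C(14,2) = 91, k=4: C(15,3) = 455, k=5: C(16,4) = 1,820 ✓. So k = 5.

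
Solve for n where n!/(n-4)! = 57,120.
17

n!/(n-4)! = n×(n-1)×(n-2)×(n-3), a product of 4 consecutive integers ≈ (n−1.5)^4. 57,120^(1/4) + 1.5 ≈ 17.0; check n = 17: 17×16×15×14 = 57,120 ✓. So n = 17.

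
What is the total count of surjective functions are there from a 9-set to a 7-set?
2,328,480

Working:
Onto functions = 7! × S(9,7)
First compute S(9,7) via recurrence:
Using the Stirling recurrence: S(n,k) = k·S(n-1,k) + S(n-1,k-1)
S(9,7) = 7·S(8,7) + S(8,6)
         = 7·28 + 266
         = 196 + 266
         = 462
Then: 5040 × 462 = 2,328,480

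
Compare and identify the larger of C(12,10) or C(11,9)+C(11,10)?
Equal

Solution: By Pascal's identity: C(12,10) = C(11,9)+C(11,10) = 66. Equal.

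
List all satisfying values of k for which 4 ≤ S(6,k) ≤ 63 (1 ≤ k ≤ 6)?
S(6,1)=1; S(6,2)=31; S(6,3)=90; S(6,4)=65; S(6,5)=15; S(6,6)=1. So valid k = 2, 5.

Answer: 2, 5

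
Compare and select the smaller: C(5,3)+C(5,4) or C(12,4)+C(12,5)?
C(5,3)+C(5,4)

Explanation: First=15, Second=1,287.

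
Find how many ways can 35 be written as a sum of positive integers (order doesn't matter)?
14,883

Solution: Pentagonal recurrence p(n) = p(n−1) + p(n−2) − p(n−5) − p(n−7) + …: p(35) = p(34) + p(33) − p(30) − p(28) + p(23) + p(20) − p(13) − p(9) + p(0) = 12,310 + 10,143 − 5,604 − 3,718 + 1,255 + 627 − 101 − 30 + 1 = 14,883.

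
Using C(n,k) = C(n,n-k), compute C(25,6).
177,100

Explanation: C(25,6) = C(25,19) = 177,100.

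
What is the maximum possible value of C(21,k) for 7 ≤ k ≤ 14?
352,716

Working:
C(21,k) is maximised at the centre of the row: C(21,10) = 352,716.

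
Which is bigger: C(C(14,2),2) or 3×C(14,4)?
C(C(14,2),2)=4,095, 3×C(14,4)=3,003.

Answer: C(C(14,2),2)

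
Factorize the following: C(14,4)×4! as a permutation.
C(14,4)×4! = [14!/(4!(10)!)]×4! = 14!/(10)! = P(14,4) = 24,024.
Final answer: P(14,4)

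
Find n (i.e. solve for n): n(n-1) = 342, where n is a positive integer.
n² − n − 342 = 0, so n = (1 ± √(1 + 4·342))/2 = (1 ± √1,369)/2 = (1 ± 37)/2, i.e. n = 19 or n = -18. Taking the positive root, n = 19 (check: 19×18 = 342).
Final answer: 19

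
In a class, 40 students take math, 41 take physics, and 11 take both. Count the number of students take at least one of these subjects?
70

|A∪B| = |A|+|B|-|A∩B| = 40+41-11 = 70.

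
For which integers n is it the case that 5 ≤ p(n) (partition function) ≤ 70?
Tabulating p(n) via p(n) = p(n−1) + p(n−2) − p(n−5) − p(n−7) + …: p(3)=3; p(4)=5; p(5)=7; p(6)=11; p(7)=15; p(8)=22; p(9)=30; p(10)=42; p(11)=56; p(12)=77. So valid n = 4, 5, 6, 7, 8, 9, 10, 11.
Final answer: 4, 5, 6, 7, 8, 9, 10, 11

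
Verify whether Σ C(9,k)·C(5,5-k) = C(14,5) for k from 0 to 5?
Vandermonde's identity gives C(14,5) = 2,002; RHS C(14,5) = 2,002.

Answer: True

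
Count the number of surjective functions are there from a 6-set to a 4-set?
1,560
Onto functions = 4! × S(6,4)
First compute S(6,4) via recurrence:
Using the Stirling recurrence: S(n,k) = k·S(n-1,k) + S(n-1,k-1)
S(6,4) = 4·S(5,4) + S(5,3)
         = 4·10 + 25
         = 40 + 25
         = 65
Then: 24 × 65 = 1,560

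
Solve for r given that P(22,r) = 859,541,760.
7

Working:
P(22,r) = 22·21·…·(22−r+1), a product of r factors. Multiplying down from 22: 22 = 22; 22·21 = 462; 22·21·20 = 9,240; 22·21·20·19 = 175,560; 22·21·20·19·18 = 3,160,080; 22·21·20·19·18·17 = 53,721,360; 22·21·20·19·18·17·16 = 859,541,760 ✓ (7 factors). So r = 7.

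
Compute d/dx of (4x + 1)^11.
44(4x + 1)^10

Explanation: Chain rule: 11(4x+1)^{10} × 4 = 44(4x+1)^{10}.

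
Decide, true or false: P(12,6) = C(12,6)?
False
P(12,6) = 665,280 but C(12,6) = 924; they differ by a factor of 6! = 720, so the statement does not hold.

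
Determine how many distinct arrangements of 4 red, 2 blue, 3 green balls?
1,260

Reasoning: Multinomial: 9!/(4! × 2! × 3!) = 1,260.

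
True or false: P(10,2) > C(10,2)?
True

Working:
P(10,2) = 90 and C(10,2) = 45; P(n,r) = r! × C(n,r) so P > C whenever r ≥ 2.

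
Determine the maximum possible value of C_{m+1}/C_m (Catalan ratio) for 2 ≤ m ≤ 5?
22/7

Explanation: C_{m+1}/C_m = 2(2m+1)/(m+2), which increases with m. Maximum at m = 5: 2·11/7 = 22/7.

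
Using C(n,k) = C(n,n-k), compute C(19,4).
3,876

Reasoning: C(19,4) = C(19,15) = 3,876.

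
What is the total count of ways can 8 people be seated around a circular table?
5,040

Explanation: Circular arrangements: (8-1)! = 5,040.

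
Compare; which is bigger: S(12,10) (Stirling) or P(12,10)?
S(12,10) = 10·S(11,10) + S(11,9) = 10·55 + 1,155 = 1,705; P(12,10) = 239,500,800.
Final answer: P(12,10)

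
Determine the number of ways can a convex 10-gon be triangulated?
1,430

Explanation: Using the Catalan number formula: C_n = C(2n, n) / (n+1)
C_8 = C(16, 8) / (8+1)
     = 12870 / 9
     = 1,430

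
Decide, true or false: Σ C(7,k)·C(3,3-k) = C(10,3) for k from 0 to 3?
True

Working:
Vandermonde's identity gives C(10,3) = 120; RHS C(10,3) = 120.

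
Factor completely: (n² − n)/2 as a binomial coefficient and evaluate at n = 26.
C(n,2); C(26,2) = 325

Explanation: (n² − n)/2 = n(n−1)/2 = C(n,2). At n = 26: C(26,2) = 325.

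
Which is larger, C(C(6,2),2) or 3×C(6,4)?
C(C(6,2),2)

Reasoning: C(C(6,2),2)=105, 3×C(6,4)=45.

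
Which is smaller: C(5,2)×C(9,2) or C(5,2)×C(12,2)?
C(5,2)×C(9,2)=360, C(5,2)×C(12,2)=660.

Answer: C(5,2)×C(9,2)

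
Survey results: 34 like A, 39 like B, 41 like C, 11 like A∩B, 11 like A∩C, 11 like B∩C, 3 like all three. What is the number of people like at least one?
84

|A∪B∪C| = 34+39+41-11-11-11+3 = 84.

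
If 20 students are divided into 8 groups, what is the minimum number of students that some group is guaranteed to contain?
3

Reasoning: Pigeonhole: ⌈20/8⌉ = 3.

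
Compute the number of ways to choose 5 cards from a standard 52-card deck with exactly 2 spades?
13 spades and 39 non-spades: C(13,2) × C(39,3) = 78 × 9139 = 712,842.

Answer: 712,842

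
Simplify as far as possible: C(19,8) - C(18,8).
31,824

Solution: C(19,8) - C(18,8) = C(18,7) = 31,824.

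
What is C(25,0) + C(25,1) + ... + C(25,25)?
33,554,432
Sum of binomial coefficients = 2^25 = 33,554,432.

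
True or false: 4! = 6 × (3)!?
4! = 4 × 3! = 24, but 6 × 3! = 36.

Answer: False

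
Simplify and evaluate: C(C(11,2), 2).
C(11,2) = 55, then C(55, 2) = 1,485.

Answer: 1,485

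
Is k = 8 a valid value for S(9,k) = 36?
Yes

S(9,8) = 8·S(8,8) + S(8,7) = 8·1 + 28 = 36, which equals 36.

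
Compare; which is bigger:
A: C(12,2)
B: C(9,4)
B
A=C(12,2)=66, B=C(9,4)=126.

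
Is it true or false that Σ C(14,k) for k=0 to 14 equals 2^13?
False

Solution: Binomial theorem: Σ C(14,k) = (1+1)^14 = 2^14 = 16,384; RHS 2^13 = 8,192.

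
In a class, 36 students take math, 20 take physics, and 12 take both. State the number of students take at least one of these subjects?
44

Reasoning: |A∪B| = |A|+|B|-|A∩B| = 36+20-12 = 44.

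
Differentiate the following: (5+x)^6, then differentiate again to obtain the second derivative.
First derivative: 6(5+x)^{5}. Second derivative: 6·5·(5+x)^{4} = 30(5+x)^{4}.

Answer: 30(5+x)^4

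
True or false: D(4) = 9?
Derangements of 4 elements: D(4) = (4-1)·[D(3) + D(2)] = 3·[2 + 1] = 9.
Final answer: True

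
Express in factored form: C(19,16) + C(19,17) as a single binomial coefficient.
C(20,17)

Working:
By Pascal's identity: C(19,16) + C(19,17) = C(20,17) = 1,140.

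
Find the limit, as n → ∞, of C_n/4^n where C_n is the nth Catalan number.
0

Reasoning: C_n ~ 4^n/(n^(3/2)√π), so n^0·C_n/4^n ~ n^(0 − 3/2)/√π → 0.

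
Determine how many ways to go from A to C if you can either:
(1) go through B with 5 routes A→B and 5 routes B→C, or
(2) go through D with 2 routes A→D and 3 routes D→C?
Route via B: 5×5=25. Route via D: 2×3=6. Total: 31.
Final answer: 31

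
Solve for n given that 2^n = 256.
2^8 = 256, so n = 8.
Final answer: 8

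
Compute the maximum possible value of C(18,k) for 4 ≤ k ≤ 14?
C(18,k) is maximised at the centre of the row: C(18,9) = 48,620.
Final answer: 48,620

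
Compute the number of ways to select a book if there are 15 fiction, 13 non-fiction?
28

Working:
By the addition principle: 15 + 13 = 28.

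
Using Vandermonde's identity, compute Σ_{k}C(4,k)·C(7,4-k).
330

= C(4+7,4) = C(11,4) = 330.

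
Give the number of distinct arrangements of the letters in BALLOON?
1,260

Solution: Word has 7 letters (B=1, A=1, L=2, O=2, N=1). Arrangements: 7!/Π(k!) = 1,260.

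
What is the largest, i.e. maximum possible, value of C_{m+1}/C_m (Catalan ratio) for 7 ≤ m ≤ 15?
62/17

Working:
C_{m+1}/C_m = 2(2m+1)/(m+2), which increases with m. Maximum at m = 15: 2·31/17 = 62/17.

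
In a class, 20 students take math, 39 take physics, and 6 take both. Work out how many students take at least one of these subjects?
|A∪B| = |A|+|B|-|A∩B| = 20+39-6 = 53.

Answer: 53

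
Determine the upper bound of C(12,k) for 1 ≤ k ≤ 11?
924

Explanation: C(12,k) is maximised at the centre of the row: C(12,6) = 924.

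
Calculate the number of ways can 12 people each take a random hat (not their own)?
Using D(n) = (n-1)[D(n-1) + D(n-2)]:
D(12) = (12-1) × [D(11) + D(10)]
      = 11 × [14684570 + 1334961]
      = 11 × 16019531
      = 176,214,841

Answer: 176,214,841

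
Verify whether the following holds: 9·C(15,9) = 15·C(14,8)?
True
Absorption identity k·C(n,k) = n·C(n-1,k-1). LHS = 9·5005 = 45,045; RHS = 15·3003 = 45,045.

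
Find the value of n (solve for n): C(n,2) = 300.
25

Working:
C(n,2) = n(n−1)/2! is increasing in n, and n(n−1) = 2!·300 = 600 ≈ (n−0.5)^2 gives n ≈ 25.0. Check: C(23,2) = 253, C(24,2) = 276, C(25,2) = 300 ✓. So n = 25.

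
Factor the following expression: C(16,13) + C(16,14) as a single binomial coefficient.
C(17,14)

Reasoning: By Pascal's identity: C(16,13) + C(16,14) = C(17,14) = 680.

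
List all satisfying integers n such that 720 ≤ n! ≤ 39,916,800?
6, 7, 8, 9, 10, 11

Working:
n! is strictly increasing; 6! = 720 and 11! = 39,916,800, so valid n = 6, 7, 8, 9, 10, 11.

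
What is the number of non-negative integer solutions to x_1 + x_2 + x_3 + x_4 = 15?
816

Working:
C(15+4-1, 4-1) = 816.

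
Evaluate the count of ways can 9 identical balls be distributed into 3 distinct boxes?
55

Solution: C(9+3-1, 3-1) = C(11, 2) = 55.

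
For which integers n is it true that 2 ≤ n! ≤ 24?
2, 3, 4

Explanation: n! is strictly increasing; 2! = 2 and 4! = 24, so valid n = 2, 3, 4.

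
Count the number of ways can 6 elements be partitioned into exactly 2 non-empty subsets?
31

Explanation: This equals S(6,2), the Stirling number of the 2nd kind.
Using the Stirling recurrence: S(n,k) = k·S(n-1,k) + S(n-1,k-1)
S(6,2) = 2·S(5,2) + S(5,1)
         = 2·15 + 1
         = 30 + 1
         = 31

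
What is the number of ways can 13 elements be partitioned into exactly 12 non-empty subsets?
78

Working:
This equals S(13,12), the Stirling number of the 2nd kind.
Using the Stirling recurrence: S(n,k) = k·S(n-1,k) + S(n-1,k-1)
S(13,12) = 12·S(12,12) + S(12,11)
         = 12·1 + 66
         = 12 + 66
         = 78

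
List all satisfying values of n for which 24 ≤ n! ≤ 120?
n! is strictly increasing; 4! = 24 and 5! = 120, so valid n = 4, 5.
Final answer: 4, 5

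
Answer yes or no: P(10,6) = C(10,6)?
P(10,6) = 151,200 but C(10,6) = 210; they differ by a factor of 6! = 720, so the statement does not hold.
Final answer: No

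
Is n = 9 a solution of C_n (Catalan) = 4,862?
Yes

Solution: C_9 = C(18,9)/(9+1) = 48,620/10 = 4,862, which equals 4,862.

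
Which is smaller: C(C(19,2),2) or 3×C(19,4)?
3×C(19,4)

Solution: C(C(19,2),2)=14,535, 3×C(19,4)=11,628.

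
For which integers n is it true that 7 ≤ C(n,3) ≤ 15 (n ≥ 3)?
C(4,3)=4; C(5,3)=10; C(6,3)=20. So valid n = 5.
Final answer: 5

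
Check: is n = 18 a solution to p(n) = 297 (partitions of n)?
Pentagonal recurrence p(n) = p(n−1) + p(n−2) − p(n−5) − p(n−7) + …: p(18) = p(17) + p(16) − p(13) − p(11) + p(6) + p(3) = 297 + 231 − 101 − 56 + 11 + 3 = 385, which does not equal 297.
Final answer: No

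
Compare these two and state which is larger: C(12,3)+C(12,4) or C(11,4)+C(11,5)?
C(11,4)+C(11,5)
First=715, Second=792.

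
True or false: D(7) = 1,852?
False

Derangements of 7 elements: D(7) = (7-1)·[D(6) + D(5)] = 6·[265 + 44] = 1,854.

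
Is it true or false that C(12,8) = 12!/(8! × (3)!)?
The correct denominator is 8!×4!, giving C(12,8) = 495; the stated RHS is 12!/(8!×3!) = 1,980 ≠ 495, so the statement does not hold.
Final answer: False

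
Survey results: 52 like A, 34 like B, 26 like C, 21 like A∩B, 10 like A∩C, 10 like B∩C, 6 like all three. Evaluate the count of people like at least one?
|A∪B∪C| = 52+34+26-21-10-10+6 = 77.
Final answer: 77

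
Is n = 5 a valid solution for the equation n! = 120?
Yes

Solution: 5! = 5·4! = 5·24 = 120, which equals 120.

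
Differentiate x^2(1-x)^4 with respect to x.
2x^1(1-x)^4 - 4x^2(1-x)^3

Explanation: Product rule: 2x^{1}(1-x)^{4} + x^2·(-4)(1-x)^{3}.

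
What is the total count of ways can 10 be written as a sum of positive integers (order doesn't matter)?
Pentagonal recurrence p(n) = p(n−1) + p(n−2) − p(n−5) − p(n−7) + …: p(10) = p(9) + p(8) − p(5) − p(3) = 30 + 22 − 7 − 3 = 42.
Final answer: 42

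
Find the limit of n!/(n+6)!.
0

n!/(n+6)! = 1/[(n+1)(n+2)···(n+6)] → 0 as n → ∞.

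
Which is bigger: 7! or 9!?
9!

Reasoning: 7!=5,040, 9!=362,880. 9! > 7!.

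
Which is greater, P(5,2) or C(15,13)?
C(15,13)
P(5,2)=20, C(15,13)=105.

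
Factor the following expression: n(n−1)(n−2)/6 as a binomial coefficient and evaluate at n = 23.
C(n,3); C(23,3) = 1,771

Reasoning: n(n−1)(n−2)/6 = n!/(3!(n−3)!) = C(n,3). At n = 23: C(23,3) = 1,771.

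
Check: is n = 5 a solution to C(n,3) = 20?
No
C(5,3) = 5·4·3/3! = 60/6 = 10, which does not equal 20.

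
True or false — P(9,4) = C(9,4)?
P(9,4) = 3,024 but C(9,4) = 126; they differ by a factor of 4! = 24, so the statement does not hold.

Answer: False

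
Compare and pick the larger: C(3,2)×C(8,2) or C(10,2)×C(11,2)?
C(10,2)×C(11,2)

Solution: C(3,2)×C(8,2)=84, C(10,2)×C(11,2)=2,475.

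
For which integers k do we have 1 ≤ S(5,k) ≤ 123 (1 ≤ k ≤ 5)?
S(5,1)=1; S(5,2)=15; S(5,3)=25; S(5,4)=10; S(5,5)=1. So valid k = 1, 2, 3, 4, 5.

Answer: 1, 2, 3, 4, 5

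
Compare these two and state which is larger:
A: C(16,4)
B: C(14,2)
A

Explanation: A=C(16,4)=1,820, B=C(14,2)=91.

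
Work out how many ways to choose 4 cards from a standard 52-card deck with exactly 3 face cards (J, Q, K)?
8,800

Explanation: 12 face cards and 40 non-face cards: C(12,3) × C(40,1) = 220 × 40 = 8,800.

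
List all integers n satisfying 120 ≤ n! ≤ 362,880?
5, 6, 7, 8, 9

Working:
n! is strictly increasing; 5! = 120 and 9! = 362,880, so valid n = 5, 6, 7, 8, 9.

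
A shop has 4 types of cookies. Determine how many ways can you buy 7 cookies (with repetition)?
Stars and bars: C(7+4-1, 7) = C(10, 7) = 120.
Final answer: 120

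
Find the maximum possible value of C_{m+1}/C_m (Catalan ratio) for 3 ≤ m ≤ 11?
46/13

C_{m+1}/C_m = 2(2m+1)/(m+2), which increases with m. Maximum at m = 11: 2·23/13 = 46/13.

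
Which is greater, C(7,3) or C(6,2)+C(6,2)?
C(7,3)

Explanation: C(7,3)=35; C(6,2)+C(6,2)=15+15=30.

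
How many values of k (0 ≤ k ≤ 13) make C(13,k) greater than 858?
4

Working:
Row 13 is unimodal and symmetric about k=13/2. C(13,4)=715 ≤ 858; C(13,5)=1,287 > 858; by symmetry C(13,k) > 858 for k = 5..8. That's 8 - 5 + 1 = 4 values.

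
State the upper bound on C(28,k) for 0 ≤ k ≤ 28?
Maximum at k = 14: C(28,14) = 40,116,600.

Answer: 40,116,600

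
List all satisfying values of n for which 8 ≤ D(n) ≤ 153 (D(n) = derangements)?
4, 5

Reasoning: Using D(n) = (n−1)[D(n−1) + D(n−2)] with D(1)=0, D(2)=1: D(3)=2; D(4)=9; D(5)=44; D(6)=265. So valid n = 4, 5.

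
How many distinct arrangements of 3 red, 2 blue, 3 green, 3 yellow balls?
Multinomial: 11!/(3! × 2! × 3! × 3!) = 92,400.

Answer: 92,400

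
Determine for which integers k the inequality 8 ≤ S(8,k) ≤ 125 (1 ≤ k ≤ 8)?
7
S(8,1)=1; S(8,2)=127; S(8,3)=966; S(8,4)=1,701; S(8,5)=1,050; S(8,6)=266; S(8,7)=28; S(8,8)=1. So valid k = 7.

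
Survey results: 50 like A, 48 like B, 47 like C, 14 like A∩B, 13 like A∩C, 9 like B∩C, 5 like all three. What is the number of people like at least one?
114
|A∪B∪C| = 50+48+47-14-13-9+5 = 114.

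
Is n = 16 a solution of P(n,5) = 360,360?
No

P(16,5) = 16·15·14·13·12 = 524,160, which does not equal 360,360.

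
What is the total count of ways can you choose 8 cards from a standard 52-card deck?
752,538,150
C(52,8) = 752,538,150.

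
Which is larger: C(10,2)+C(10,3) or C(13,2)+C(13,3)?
First=165, Second=364.

Answer: C(13,2)+C(13,3)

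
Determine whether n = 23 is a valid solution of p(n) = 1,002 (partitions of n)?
No

Reasoning: Pentagonal recurrence p(n) = p(n−1) + p(n−2) − p(n−5) − p(n−7) + …: p(23) = p(22) + p(21) − p(18) − p(16) + p(11) + p(8) − p(1) = 1,002 + 792 − 385 − 231 + 56 + 22 − 1 = 1,255, which does not equal 1,002.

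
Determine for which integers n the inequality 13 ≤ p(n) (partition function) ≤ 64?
Tabulating p(n) via p(n) = p(n−1) + p(n−2) − p(n−5) − p(n−7) + …: p(6)=11; p(7)=15; p(8)=22; p(9)=30; p(10)=42; p(11)=56; p(12)=77. So valid n = 7, 8, 9, 10, 11.

Answer: 7, 8, 9, 10, 11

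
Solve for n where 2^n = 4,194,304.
22

Reasoning: 4,194,304 = 1,024 × 1,024 × 4 = 2^10 × 2^10 × 2^2 = 2^22, so n = 22.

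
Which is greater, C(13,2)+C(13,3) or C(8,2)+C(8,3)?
C(13,2)+C(13,3)

First=364, Second=84.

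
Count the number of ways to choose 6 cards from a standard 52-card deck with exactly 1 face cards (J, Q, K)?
7,896,096

12 face cards and 40 non-face cards: C(12,1) × C(40,5) = 12 × 658,008 = 7,896,096.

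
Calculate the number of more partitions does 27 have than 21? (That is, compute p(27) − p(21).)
2,218

Working:
Pentagonal recurrence p(n) = p(n−1) + p(n−2) − p(n−5) − p(n−7) + …: p(27) = p(26) + p(25) − p(22) − p(20) + p(15) + p(12) − p(5) − p(1) = 2,436 + 1,958 − 1,002 − 627 + 176 + 77 − 7 − 1 = 3,010.
p(21) = p(20) + p(19) − p(16) − p(14) + p(9) + p(6) = 627 + 490 − 231 − 135 + 30 + 11 = 792.
Difference = 3,010 − 792 = 2,218.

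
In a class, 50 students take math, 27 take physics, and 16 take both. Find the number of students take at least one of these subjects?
61
|A∪B| = |A|+|B|-|A∩B| = 50+27-16 = 61.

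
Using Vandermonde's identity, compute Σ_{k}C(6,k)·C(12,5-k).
8,568

Reasoning: = C(6+12,5) = C(18,5) = 8,568.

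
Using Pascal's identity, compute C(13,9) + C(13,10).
1,001
C(13,9) + C(13,10) = C(14,10) = 1,001.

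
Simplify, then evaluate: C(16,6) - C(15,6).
C(16,6) - C(15,6) = C(15,5) = 3,003.

Answer: 3,003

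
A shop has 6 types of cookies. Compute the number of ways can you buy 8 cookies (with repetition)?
1,287

Explanation: Stars and bars: C(8+6-1, 8) = C(13, 8) = 1,287.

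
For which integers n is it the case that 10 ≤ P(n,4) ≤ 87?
4

Reasoning: P(3,4)=0; P(4,4)=24; P(5,4)=120. So valid n = 4.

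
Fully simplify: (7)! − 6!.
4,320

(7)! − 6! = (7)·6! − 6! = (7−1)·6! = 6·6! = 4,320.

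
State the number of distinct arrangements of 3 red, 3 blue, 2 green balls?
560

Reasoning: Multinomial: 8!/(3! × 3! × 2!) = 560.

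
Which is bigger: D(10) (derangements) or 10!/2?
D(10) = (10-1)·[D(9) + D(8)] = 9·[133,496 + 14,833] = 1,334,961; 10!/2 = 3,628,800/2 = 1,814,400.

Answer: 10!/2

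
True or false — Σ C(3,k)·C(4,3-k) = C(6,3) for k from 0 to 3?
False

Solution: Vandermonde's identity gives C(7,3) = 35; RHS C(6,3) = 20.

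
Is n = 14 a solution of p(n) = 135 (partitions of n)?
Pentagonal recurrence p(n) = p(n−1) + p(n−2) − p(n−5) − p(n−7) + …: p(14) = p(13) + p(12) − p(9) − p(7) + p(2) = 101 + 77 − 30 − 15 + 2 = 135, which equals 135.

Answer: Yes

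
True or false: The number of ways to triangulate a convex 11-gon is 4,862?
True

Triangulations of a convex 11-gon are counted by the Catalan number C_9: C_9 = C(18,9)/(9+1) = 48,620/10 = 4,862.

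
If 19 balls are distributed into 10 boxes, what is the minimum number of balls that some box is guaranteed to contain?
Pigeonhole: ⌈19/10⌉ = 2.

Answer: 2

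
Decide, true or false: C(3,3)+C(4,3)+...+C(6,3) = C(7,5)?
False

Hockey stick identity gives Σ = C(7,4) = 35; RHS C(7,5) = 21.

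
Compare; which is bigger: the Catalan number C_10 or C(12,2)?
C_10 = C(20,10)/(10+1) = 184,756/11 = 16,796; C(12,2) = 66.
Final answer: C_10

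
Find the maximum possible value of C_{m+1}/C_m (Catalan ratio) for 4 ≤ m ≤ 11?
46/13

Reasoning: C_{m+1}/C_m = 2(2m+1)/(m+2), which increases with m. Maximum at m = 11: 2·23/13 = 46/13.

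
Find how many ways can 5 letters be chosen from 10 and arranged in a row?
30,240

P(10,5) = 10!/(10-5)! = 30,240.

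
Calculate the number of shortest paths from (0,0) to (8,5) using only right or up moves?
Choose 8 rights from 13 moves: C(13,8) = 1,287.

Answer: 1,287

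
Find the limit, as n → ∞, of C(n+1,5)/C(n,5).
1

Solution: Both numerator and denominator grow as n^5/5! for large n, so the ratio → 1.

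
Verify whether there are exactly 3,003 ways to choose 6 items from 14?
True

Solution: C(14,6) = 3,003.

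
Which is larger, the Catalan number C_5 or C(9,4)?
C_5 = C(10,5)/(5+1) = 252/6 = 42; C(9,4) = 126.
Final answer: C(9,4)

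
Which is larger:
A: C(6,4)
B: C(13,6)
B

A=C(6,4)=15, B=C(13,6)=1,716.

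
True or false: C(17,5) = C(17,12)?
C(17,5) = C(17,17-5) by the symmetry property; both equal 6,188.
Final answer: True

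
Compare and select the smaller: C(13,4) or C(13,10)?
C(13,10)

Explanation: C(13,4)=715, C(13,10)=286.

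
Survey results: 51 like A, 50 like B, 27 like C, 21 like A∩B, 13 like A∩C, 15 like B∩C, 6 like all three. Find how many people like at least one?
85

Working:
|A∪B∪C| = 51+50+27-21-13-15+6 = 85.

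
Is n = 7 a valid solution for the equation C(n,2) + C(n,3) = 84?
No

Working:
C(7,2) + C(7,3) = 21 + 35 = 56, which does not equal 84.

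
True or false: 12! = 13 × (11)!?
False
12! = 12 × 11! = 479,001,600, but 13 × 11! = 518,918,400.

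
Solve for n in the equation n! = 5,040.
7
n! is strictly increasing. 5! = 120, 6! = 720, 7! = 5,040 ✓. So n = 7.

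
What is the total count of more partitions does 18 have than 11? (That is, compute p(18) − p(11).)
Pentagonal recurrence p(n) = p(n−1) + p(n−2) − p(n−5) − p(n−7) + …: p(18) = p(17) + p(16) − p(13) − p(11) + p(6) + p(3) = 297 + 231 − 101 − 56 + 11 + 3 = 385.
p(11) = p(10) + p(9) − p(6) − p(4) = 42 + 30 − 11 − 5 = 56.
Difference = 385 − 56 = 329.

Answer: 329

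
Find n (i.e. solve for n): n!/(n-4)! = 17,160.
13

Reasoning: n!/(n-4)! = n×(n-1)×(n-2)×(n-3), a product of 4 consecutive integers ≈ (n−1.5)^4. 17,160^(1/4) + 1.5 ≈ 12.9; check n = 13: 13×12×11×10 = 17,160 ✓. So n = 13.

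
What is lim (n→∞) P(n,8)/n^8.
1

Explanation: P(n,8) = n(n-1)···(n-7) ≈ n^8 for large n. Limit = 1.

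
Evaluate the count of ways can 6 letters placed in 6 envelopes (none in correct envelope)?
265

Using D(n) = (n-1)[D(n-1) + D(n-2)]:
D(6) = (6-1) × [D(5) + D(4)]
      = 5 × [44 + 9]
      = 5 × 53
      = 265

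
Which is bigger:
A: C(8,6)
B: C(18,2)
A=C(8,6)=28, B=C(18,2)=153.

Answer: B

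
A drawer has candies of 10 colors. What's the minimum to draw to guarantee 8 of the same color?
71

Solution: Worst case: 7 of each = 70. One more: 71.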